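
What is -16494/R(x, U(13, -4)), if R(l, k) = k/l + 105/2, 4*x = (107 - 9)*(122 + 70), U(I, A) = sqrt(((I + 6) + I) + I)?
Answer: -425801714688/1355316479 + 25862592*sqrt(5)/6776582395 ≈ -314.16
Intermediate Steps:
U(I, A) = sqrt(6 + 3*I) (U(I, A) = sqrt(((6 + I) + I) + I) = sqrt((6 + 2*I) + I) = sqrt(6 + 3*I))
x = 4704 (x = ((107 - 9)*(122 + 70))/4 = (98*192)/4 = (1/4)*18816 = 4704)
R(l, k) = 105/2 + k/l (R(l, k) = k/l + 105*(1/2) = k/l + 105/2 = 105/2 + k/l)
-16494/R(x, U(13, -4)) = -16494/(105/2 + sqrt(6 + 3*13)/4704) = -16494/(105/2 + sqrt(6 + 39)*(1/4704)) = -16494/(105/2 + sqrt(45)*(1/4704)) = -16494/(105/2 + (3*sqrt(5))*(1/4704)) = -16494/(105/2 + sqrt(5)/1568)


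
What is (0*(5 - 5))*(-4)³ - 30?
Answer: -30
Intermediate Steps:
(0*(5 - 5))*(-4)³ - 30 = (0*0)*(-64) - 30 = 0*(-64) - 30 = 0 - 30 = -30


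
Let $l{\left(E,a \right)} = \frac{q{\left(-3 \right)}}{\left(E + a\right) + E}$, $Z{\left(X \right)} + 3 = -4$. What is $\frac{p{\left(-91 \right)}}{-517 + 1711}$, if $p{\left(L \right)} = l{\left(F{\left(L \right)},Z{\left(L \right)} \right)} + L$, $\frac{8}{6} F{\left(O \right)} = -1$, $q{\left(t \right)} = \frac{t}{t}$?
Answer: $- \frac{1549}{20298} \approx -0.076313$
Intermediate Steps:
$q{\left(t \right)} = 1$
$F{\left(O \right)} = - \frac{3}{4}$ ($F{\left(O \right)} = \frac{3}{4} \left(-1\right) = - \frac{3}{4}$)
$Z{\left(X \right)} = -7$ ($Z{\left(X \right)} = -3 - 4 = -7$)
$l{\left(E,a \right)} = \frac{1}{a + 2 E}$ ($l{\left(E,a \right)} = 1 \frac{1}{\left(E + a\right) + E} = 1 \frac{1}{a + 2 E} = \frac{1}{a + 2 E}$)
$p{\left(L \right)} = - \frac{2}{17} + L$ ($p{\left(L \right)} = \frac{1}{-7 + 2 \left(- \frac{3}{4}\right)} + L = \frac{1}{-7 - \frac{3}{2}} + L = \frac{1}{- \frac{17}{2}} + L = - \frac{2}{17} + L$)
$\frac{p{\left(-91 \right)}}{-517 + 1711} = \frac{- \frac{2}{17} - 91}{-517 + 1711} = - \frac{1549}{17 \cdot 1194} = \left(- \frac{1549}{17}\right) \frac{1}{1194} = - \frac{1549}{20298}$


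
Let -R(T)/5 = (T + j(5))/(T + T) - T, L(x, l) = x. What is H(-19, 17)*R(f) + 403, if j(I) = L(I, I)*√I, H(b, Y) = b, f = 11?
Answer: -1189/2 + 475*√5/22 ≈ -546.22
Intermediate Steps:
j(I) = I^(3/2) (j(I) = I*√I = I^(3/2))
R(T) = 5*T - 5*(T + 5*√5)/(2*T) (R(T) = -5*((T + 5^(3/2))/(T + T) - T) = -5*((T + 5*√5)/((2*T)) - T) = -5*((T + 5*√5)*(1/(2*T)) - T) = -5*((T + 5*√5)/(2*T) - T) = -5*(-T + (T + 5*√5)/(2*T)) = 5*T - 5*(T + 5*√5)/(2*T))
H(-19, 17)*R(f) + 403 = -19*(-5/2 + 5*11 - 25/2*√5/11) + 403 = -19*(-5/2 + 55 - 25/2*√5*1/11) + 403 = -19*(-5/2 + 55 - 25*√5/22) + 403 = -19*(105/2 - 25*√5/22) + 403 = (-1995/2 + 475*√5/22) + 403 = -1189/2 + 475*√5/22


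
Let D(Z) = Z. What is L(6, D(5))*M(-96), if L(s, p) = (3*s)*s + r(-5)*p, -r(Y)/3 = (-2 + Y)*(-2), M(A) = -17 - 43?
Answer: 6120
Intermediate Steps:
M(A) = -60
r(Y) = -12 + 6*Y (r(Y) = -3*(-2 + Y)*(-2) = -3*(4 - 2*Y) = -12 + 6*Y)
L(s, p) = -42*p + 3*s² (L(s, p) = (3*s)*s + (-12 + 6*(-5))*p = 3*s² + (-12 - 30)*p = 3*s² - 42*p = -42*p + 3*s²)
L(6, D(5))*M(-96) = (-42*5 + 3*6²)*(-60) = (-210 + 3*36)*(-60) = (-210 + 108)*(-60) = -102*(-60) = 6120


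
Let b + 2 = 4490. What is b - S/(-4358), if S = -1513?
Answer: 19557191/4358 ≈ 4487.7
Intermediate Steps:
b = 4488 (b = -2 + 4490 = 4488)
b - S/(-4358) = 4488 - (-1513)/(-4358) = 4488 - (-1513)*(-1)/4358 = 4488 - 1*1513/4358 = 4488 - 1513/4358 = 19557191/4358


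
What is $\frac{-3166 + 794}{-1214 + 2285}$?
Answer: $- \frac{2372}{1071} \approx -2.2148$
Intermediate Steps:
$\frac{-3166 + 794}{-1214 + 2285} = - \frac{2372}{1071}$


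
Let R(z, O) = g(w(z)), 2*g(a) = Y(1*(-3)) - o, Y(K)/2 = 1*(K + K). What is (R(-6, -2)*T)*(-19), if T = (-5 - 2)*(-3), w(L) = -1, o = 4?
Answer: 3192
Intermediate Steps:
Y(K) = 4*K (Y(K) = 2*(1*(K + K)) = 2*(1*(2*K)) = 2*(2*K) = 4*K)
g(a) = -8 (g(a) = (4*(1*(-3)) - 1*4)/2 = (4*(-3) - 4)/2 = (-12 - 4)/2 = (½)*(-16) = -8)
R(z, O) = -8
T = 21 (T = -7*(-3) = 21)
(R(-6, -2)*T)*(-19) = -8*21*(-19) = -168*(-19) = 3192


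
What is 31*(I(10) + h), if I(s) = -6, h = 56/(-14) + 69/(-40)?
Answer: -14539/40 ≈ -363.48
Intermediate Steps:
h = -229/40 (h = 56*(-1/14) + 69*(-1/40) = -4 - 69/40 = -229/40 ≈ -5.7250)
31*(I(10) + h) = 31*(-6 - 229/40) = 31*(-469/40) = -14539/40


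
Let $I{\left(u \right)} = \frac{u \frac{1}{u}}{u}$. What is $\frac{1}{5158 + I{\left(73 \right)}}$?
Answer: $\frac{73}{376535} \approx 0.00019387$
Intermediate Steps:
$I{\left(u \right)} = \frac{1}{u}$ ($I{\left(u \right)} = 1 \frac{1}{u} = \frac{1}{u}$)
$\frac{1}{5158 + I{\left(73 \right)}} = \frac{1}{5158 + \frac{1}{73}} = \frac{1}{\frac{376535}{73}} = \frac{73}{376535}$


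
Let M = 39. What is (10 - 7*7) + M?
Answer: 0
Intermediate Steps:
(10 - 7*7) + M = (10 - 7*7) + 39 = (10 - 49) + 39 = -39 + 39 = 0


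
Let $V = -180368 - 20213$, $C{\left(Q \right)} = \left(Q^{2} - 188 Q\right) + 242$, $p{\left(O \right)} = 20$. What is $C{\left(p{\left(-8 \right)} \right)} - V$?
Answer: $197463$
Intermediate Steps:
$C{\left(Q \right)} = 242 + Q^{2} - 188 Q$
$V = -200581$ ($V = -180368 - 20213 = -200581$)
$C{\left(p{\left(-8 \right)} \right)} - V = \left(242 + 20^{2} - 3760\right) - -200581 = \left(242 + 400 - 3760\right) + 200581 = -3118 + 200581 = 197463$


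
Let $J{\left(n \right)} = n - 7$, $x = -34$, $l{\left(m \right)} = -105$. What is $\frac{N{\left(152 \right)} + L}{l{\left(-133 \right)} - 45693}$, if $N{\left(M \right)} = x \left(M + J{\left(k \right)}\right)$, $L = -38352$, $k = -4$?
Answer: $\frac{423}{449} \approx 0.94209$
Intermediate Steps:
$J{\left(n \right)} = -7 + n$ ($J{\left(n \right)} = n - 7 = -7 + n$)
$N{\left(M \right)} = 374 - 34 M$ ($N{\left(M \right)} = - 34 \left(M - 11\right) = - 34 \left(-11 + M\right) = 374 - 34 M$)
$\frac{N{\left(152 \right)} + L}{l{\left(-133 \right)} - 45693} = \frac{\left(374 - 5168\right) - 38352}{-105 - 45693} = \frac{\left(374 - 5168\right) - 38352}{-45798} = \left(-4794 - 38352\right) \left(- \frac{1}{45798}\right) = \left(-43146\right) \left(- \frac{1}{45798}\right) = \frac{423}{449}$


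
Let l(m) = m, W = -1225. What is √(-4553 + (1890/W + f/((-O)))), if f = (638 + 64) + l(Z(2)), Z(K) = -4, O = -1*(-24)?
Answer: I*√202137915/210 ≈ 67.703*I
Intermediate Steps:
O = 24
f = 698 (f = (638 + 64) - 4 = 702 - 4 = 698)
√(-4553 + (1890/W + f/((-O)))) = √(-4553 + (1890/(-1225) + 698/((-1*24)))) = √(-4553 + (1890*(-1/1225) + 698/(-24))) = √(-4553 + (-54/35 + 698*(-1/24))) = √(-4553 + (-54/35 - 349/12)) = √(-4553 - 12863/420) = √(-1925123/420) = I*√202137915/210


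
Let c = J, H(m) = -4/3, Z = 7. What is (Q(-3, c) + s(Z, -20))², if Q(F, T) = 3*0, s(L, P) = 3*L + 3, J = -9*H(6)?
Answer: 576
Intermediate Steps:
H(m) = -4/3 (H(m) = -4*⅓ = -4/3)
J = 12 (J = -9*(-4/3) = 12)
s(L, P) = 3 + 3*L
c = 12
Q(F, T) = 0
(Q(-3, c) + s(Z, -20))² = (0 + (3 + 3*7))² = (0 + (3 + 21))² = (0 + 24)² = 24² = 576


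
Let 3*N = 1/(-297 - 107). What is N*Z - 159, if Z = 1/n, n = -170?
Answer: -32760359/206040 ≈ -159.00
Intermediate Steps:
N = -1/1212 (N = 1/(3*(-297 - 107)) = (1/3)/(-404) = (1/3)*(-1/404) = -1/1212 ≈ -0.00082508)
Z = -1/170 (Z = 1/(-170) = -1/170 ≈ -0.0058824)
N*Z - 159 = -1/1212*(-1/170) - 159 = 1/206040 - 159 = -32760359/206040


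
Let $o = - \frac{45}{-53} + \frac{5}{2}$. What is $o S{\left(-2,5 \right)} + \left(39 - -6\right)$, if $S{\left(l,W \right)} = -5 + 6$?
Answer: $\frac{5125}{106} \approx 48.349$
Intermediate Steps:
$S{\left(l,W \right)} = 1$
$o = \frac{355}{106}$ ($o = \left(-45\right) \left(- \frac{1}{53}\right) + 5 \cdot \frac{1}{2} = \frac{45}{53} + \frac{5}{2} = \frac{355}{106} \approx 3.3491$)
$o S{\left(-2,5 \right)} + \left(39 - -6\right) = \frac{355}{106} \cdot 1 + \left(39 - -6\right) = \frac{355}{106} + \left(39 + 6\right) = \frac{355}{106} + 45 = \frac{5125}{106}$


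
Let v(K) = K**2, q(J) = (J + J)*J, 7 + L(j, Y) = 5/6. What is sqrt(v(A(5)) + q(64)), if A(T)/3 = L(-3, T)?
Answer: 3*sqrt(3793)/2 ≈ 92.381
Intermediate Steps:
L(j, Y) = -37/6 (L(j, Y) = -7 + 5/6 = -37/6)
A(T) = -37/2 (A(T) = 3*(-37/6) = -37/2)
q(J) = 2*J**2 (q(J) = (2*J)*J = 2*J**2)
sqrt(v(A(5)) + q(64)) = sqrt((-37/2)**2 + 2*64**2) = sqrt(1369/4 + 2*4096) = sqrt(1369/4 + 8192) = sqrt(34137/4) = 3*sqrt(3793)/2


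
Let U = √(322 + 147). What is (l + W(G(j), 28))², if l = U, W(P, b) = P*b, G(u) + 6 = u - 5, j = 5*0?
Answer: (-308 + √469)² ≈ 81993.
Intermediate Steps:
j = 0
G(u) = -11 + u (G(u) = -6 + (u - 5) = -6 + (-5 + u) = -11 + u)
U = √469 ≈ 21.656
l = √469 ≈ 21.656
(l + W(G(j), 28))² = (√469 + (-11 + 0)*28)² = (√469 - 11*28)² = (√469 - 308)² = (-308 + √469)²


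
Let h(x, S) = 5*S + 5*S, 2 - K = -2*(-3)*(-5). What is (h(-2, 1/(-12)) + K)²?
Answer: 34969/36 ≈ 971.36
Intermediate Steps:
K = 32 (K = 2 - (-2*(-3))*(-5) = 2 - 6*(-5) = 2 - 1*(-30) = 2 + 30 = 32)
h(x, S) = 10*S
(h(-2, 1/(-12)) + K)² = (10/(-12) + 32)² = (10*(-1/12) + 32)² = (-⅚ + 32)² = (187/6)² = 34969/36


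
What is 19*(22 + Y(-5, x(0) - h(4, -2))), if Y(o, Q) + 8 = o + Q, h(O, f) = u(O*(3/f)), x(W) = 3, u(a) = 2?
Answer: 190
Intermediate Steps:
h(O, f) = 2
Y(o, Q) = -8 + Q + o (Y(o, Q) = -8 + (o + Q) = -8 + (Q + o) = -8 + Q + o)
19*(22 + Y(-5, x(0) - h(4, -2))) = 19*(22 + (-8 + (3 - 1*2) - 5)) = 19*(22 + (-8 + (3 - 2) - 5)) = 19*(22 + (-8 + 1 - 5)) = 19*(22 - 12) = 19*10 = 190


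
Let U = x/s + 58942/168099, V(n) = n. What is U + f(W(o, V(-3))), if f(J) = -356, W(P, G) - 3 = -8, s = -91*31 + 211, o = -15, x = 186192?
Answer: -10407539846/24374355 ≈ -426.99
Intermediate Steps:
s = -2610 (s = -2821 + 211 = -2610)
W(P, G) = -5 (W(P, G) = 3 - 8 = -5)
U = -1730269466/24374355 (U = 186192/(-2610) + 58942/168099 = 186192*(-1/2610) + 58942*(1/168099) = -10344/145 + 58942/168099 = -1730269466/24374355 ≈ -70.987)
U + f(W(o, V(-3))) = -1730269466/24374355 - 356 = -10407539846/24374355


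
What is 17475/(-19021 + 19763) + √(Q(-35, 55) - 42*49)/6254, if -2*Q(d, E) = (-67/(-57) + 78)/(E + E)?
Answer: 17475/742 + I*√80920096455/39212580 ≈ 23.551 + 0.0072544*I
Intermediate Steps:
Q(d, E) = -4513/(228*E) (Q(d, E) = -(-67/(-57) + 78)/(2*(E + E)) = -(-67*(-1/57) + 78)/(2*(2*E)) = -(67/57 + 78)*1/(2*E)/2 = -4513*1/(2*E)/114 = -4513/(228*E))
17475/(-19021 + 19763) + √(Q(-35, 55) - 42*49)/6254 = 17475/(-19021 + 19763) + √(-4513/228/55 - 42*49)/6254 = 17475/742 + √(-4513/228*1/55 - 2058)*(1/6254) = 17475*(1/742) + √(-4513/12540 - 2058)*(1/6254) = 17475/742 + √(-25811833/12540)*(1/6254) = 17475/742 + (I*√80920096455/6270)*(1/6254) = 17475/742 + I*√80920096455/39212580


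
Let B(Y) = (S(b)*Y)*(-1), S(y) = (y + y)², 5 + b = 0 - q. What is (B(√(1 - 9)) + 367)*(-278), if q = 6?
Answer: -102026 + 269104*I*√2 ≈ -1.0203e+5 + 3.8057e+5*I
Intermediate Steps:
b = -11 (b = -5 + (0 - 1*6) = -5 + (0 - 6) = -5 - 6 = -11)
S(y) = 4*y² (S(y) = (2*y)² = 4*y²)
B(Y) = -484*Y (B(Y) = ((4*(-11)²)*Y)*(-1) = ((4*121)*Y)*(-1) = (484*Y)*(-1) = -484*Y)
(B(√(1 - 9)) + 367)*(-278) = (-484*√(1 - 9) + 367)*(-278) = (-968*I*√2 + 367)*(-278) = (367 - 968*I*√2)*(-278) = -102026 + 269104*I*√2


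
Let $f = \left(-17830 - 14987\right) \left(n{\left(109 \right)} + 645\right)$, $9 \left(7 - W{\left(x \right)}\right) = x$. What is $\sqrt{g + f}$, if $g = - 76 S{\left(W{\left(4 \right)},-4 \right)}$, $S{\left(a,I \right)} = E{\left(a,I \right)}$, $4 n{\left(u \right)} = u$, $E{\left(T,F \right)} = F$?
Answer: $\frac{i \sqrt{88243697}}{2} \approx 4696.9 i$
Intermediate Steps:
$n{\left(u \right)} = \frac{u}{4}$
$W{\left(x \right)} = 7 - \frac{x}{9}$
$S{\left(a,I \right)} = I$
$f = - \frac{88244913}{4}$ ($f = \left(-17830 - 14987\right) \left(\frac{1}{4} \cdot 109 + 645\right) = - 32817 \left(\frac{109}{4} + 645\right) = \left(-32817\right) \frac{2689}{4} = - \frac{88244913}{4} \approx -2.2061 \cdot 10^{7}$)
$g = 304$ ($g = \left(-76\right) \left(-4\right) = 304$)
$\sqrt{g + f} = \sqrt{304 - \frac{88244913}{4}} = \sqrt{- \frac{88243697}{4}} = \frac{i \sqrt{88243697}}{2}$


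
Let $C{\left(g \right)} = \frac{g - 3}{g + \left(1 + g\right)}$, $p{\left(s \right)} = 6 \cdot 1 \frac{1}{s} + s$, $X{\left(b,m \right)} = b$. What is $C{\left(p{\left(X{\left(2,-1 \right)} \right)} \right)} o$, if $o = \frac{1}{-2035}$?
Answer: $- \frac{2}{22385} \approx -8.9345 \cdot 10^{-5}$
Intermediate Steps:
$o = - \frac{1}{2035} \approx -0.0004914$
$p{\left(s \right)} = s + \frac{6}{s}$ ($p{\left(s \right)} = \frac{6}{s} + s = s + \frac{6}{s}$)
$C{\left(g \right)} = \frac{-3 + g}{1 + 2 g}$
$C{\left(p{\left(X{\left(2,-1 \right)} \right)} \right)} o = \frac{-3 + \left(2 + \frac{6}{2}\right)}{1 + 2 \left(2 + \frac{6}{2}\right)} \left(- \frac{1}{2035}\right) = \frac{-3 + \left(2 + 6 \cdot \frac{1}{2}\right)}{1 + 2 \left(2 + 6 \cdot \frac{1}{2}\right)} \left(- \frac{1}{2035}\right) = \frac{-3 + \left(2 + 3\right)}{1 + 2 \left(2 + 3\right)} \left(- \frac{1}{2035}\right) = \frac{-3 + 5}{1 + 2 \cdot 5} \left(- \frac{1}{2035}\right) = \frac{1}{1 + 10} \cdot 2 \left(- \frac{1}{2035}\right) = \frac{1}{11} \cdot 2 \left(- \frac{1}{2035}\right) = \frac{2}{11} \left(- \frac{1}{2035}\right) = - \frac{2}{22385}$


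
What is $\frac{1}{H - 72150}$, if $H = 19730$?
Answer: $- \frac{1}{52420} \approx -1.9077 \cdot 10^{-5}$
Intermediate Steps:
$\frac{1}{H - 72150} = \frac{1}{19730 - 72150} = \frac{1}{-52420} = - \frac{1}{52420}$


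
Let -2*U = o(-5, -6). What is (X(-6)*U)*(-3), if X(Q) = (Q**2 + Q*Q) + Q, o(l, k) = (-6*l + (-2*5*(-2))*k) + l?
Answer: -9405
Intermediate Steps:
o(l, k) = -5*l + 20*k (o(l, k) = (-6*l + (-10*(-2))*k) + l = (-6*l + 20*k) + l = -5*l + 20*k)
X(Q) = Q + 2*Q**2 (X(Q) = (Q**2 + Q**2) + Q = 2*Q**2 + Q = Q + 2*Q**2)
U = 95/2 (U = -(-5*(-5) + 20*(-6))/2 = -(25 - 120)/2 = -1/2*(-95) = 95/2 ≈ 47.500)
(X(-6)*U)*(-3) = (-6*(1 + 2*(-6))*(95/2))*(-3) = (-6*(1 - 12)*(95/2))*(-3) = (-6*(-11)*(95/2))*(-3) = (66*(95/2))*(-3) = 3135*(-3) = -9405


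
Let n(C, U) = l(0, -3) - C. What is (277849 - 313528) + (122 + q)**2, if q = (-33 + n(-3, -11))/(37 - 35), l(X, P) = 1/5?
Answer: -2420859/100 ≈ -24209.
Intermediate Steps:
l(X, P) = 1/5
n(C, U) = 1/5 - C
q = -149/10 (q = (-33 + (1/5 - 1*(-3)))/(37 - 35) = (-33 + (1/5 + 3))/2 = (-33 + 16/5)*(1/2) = -149/5*1/2 = -149/10 ≈ -14.900)
(277849 - 313528) + (122 + q)**2 = (277849 - 313528) + (122 - 149/10)**2 = -35679 + (1071/10)**2 = -35679 + 1147041/100 = -2420859/100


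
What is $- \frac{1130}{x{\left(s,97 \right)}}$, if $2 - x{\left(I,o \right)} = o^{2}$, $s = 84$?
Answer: $\frac{1130}{9407} \approx 0.12012$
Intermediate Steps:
$x{\left(I,o \right)} = 2 - o^{2}$
$- \frac{1130}{x{\left(s,97 \right)}} = - \frac{1130}{2 - 97^{2}} = - \frac{1130}{2 - 9409} = - \frac{1130}{-9407} = \left(-1130\right) \left(- \frac{1}{9407}\right) = \frac{1130}{9407}$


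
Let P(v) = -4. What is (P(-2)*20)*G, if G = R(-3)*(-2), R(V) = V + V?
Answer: -960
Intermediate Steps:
R(V) = 2*V
G = 12 (G = (2*(-3))*(-2) = -6*(-2) = 12)
(P(-2)*20)*G = -4*20*12 = -80*12 = -960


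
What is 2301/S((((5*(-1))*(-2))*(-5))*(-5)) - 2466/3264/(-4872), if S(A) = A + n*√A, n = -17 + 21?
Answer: 26062363/2650368 - 59*√10/75 ≈ 7.3458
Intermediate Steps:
n = 4
S(A) = A + 4*√A
2301/S((((5*(-1))*(-2))*(-5))*(-5)) - 2466/3264/(-4872) = 2301/((((5*(-1))*(-2))*(-5))*(-5) + 4*√((((5*(-1))*(-2))*(-5))*(-5))) - 2466/3264/(-4872) = 2301/((-5*(-2)*(-5))*(-5) + 4*√((-5*(-2)*(-5))*(-5))) - 2466*1/3264*(-1/4872) = 2301/((10*(-5))*(-5) + 4*√((10*(-5))*(-5))) - 411/544*(-1/4872) = 2301/(-50*(-5) + 4*√(-50*(-5))) + 137/883456 = 2301/(250 + 4*√250) + 137/883456 = 2301/(250 + 4*(5*√10)) + 137/883456 = 2301/(250 + 20*√10) + 137/883456 = 137/883456 + 2301/(250 + 20*√10)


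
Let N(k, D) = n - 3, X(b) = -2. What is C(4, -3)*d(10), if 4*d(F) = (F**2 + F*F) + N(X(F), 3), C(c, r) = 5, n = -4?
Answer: 965/4 ≈ 241.25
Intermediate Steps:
N(k, D) = -7 (N(k, D) = -4 - 3 = -7)
d(F) = -7/4 + F**2/2 (d(F) = ((F**2 + F*F) - 7)/4 = ((F**2 + F**2) - 7)/4 = (2*F**2 - 7)/4 = (-7 + 2*F**2)/4 = -7/4 + F**2/2)
C(4, -3)*d(10) = 5*(-7/4 + (1/2)*10**2) = 5*(-7/4 + (1/2)*100) = 5*(-7/4 + 50) = 5*(193/4) = 965/4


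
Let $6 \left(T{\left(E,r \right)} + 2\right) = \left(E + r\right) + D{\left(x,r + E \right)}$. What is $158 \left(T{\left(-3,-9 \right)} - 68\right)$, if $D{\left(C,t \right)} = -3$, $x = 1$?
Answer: $-11455$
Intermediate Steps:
$T{\left(E,r \right)} = - \frac{5}{2} + \frac{E}{6} + \frac{r}{6}$ ($T{\left(E,r \right)} = -2 + \frac{\left(E + r\right) - 3}{6} = -2 + \frac{-3 + E + r}{6} = -2 + \left(- \frac{1}{2} + \frac{E}{6} + \frac{r}{6}\right) = - \frac{5}{2} + \frac{E}{6} + \frac{r}{6}$)
$158 \left(T{\left(-3,-9 \right)} - 68\right) = 158 \left(\left(- \frac{5}{2} + \frac{1}{6} \left(-3\right) + \frac{1}{6} \left(-9\right)\right) - 68\right) = 158 \left(\left(- \frac{5}{2} - \frac{1}{2} - \frac{3}{2}\right) - 68\right) = 158 \left(- \frac{9}{2} - 68\right) = 158 \left(- \frac{145}{2}\right) = -11455$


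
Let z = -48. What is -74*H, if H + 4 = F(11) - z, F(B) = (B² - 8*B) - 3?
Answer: -5476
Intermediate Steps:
F(B) = -3 + B² - 8*B
H = 74 (H = -4 + ((-3 + 11² - 8*11) - 1*(-48)) = -4 + ((-3 + 121 - 88) + 48) = -4 + (30 + 48) = -4 + 78 = 74)
-74*H = -74*74 = -5476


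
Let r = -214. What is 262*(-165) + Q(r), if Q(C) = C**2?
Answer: 2566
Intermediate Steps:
262*(-165) + Q(r) = 262*(-165) + (-214)**2 = -43230 + 45796 = 2566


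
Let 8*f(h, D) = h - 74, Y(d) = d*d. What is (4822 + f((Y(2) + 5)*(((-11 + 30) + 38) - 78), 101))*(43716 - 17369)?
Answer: 1009432611/8 ≈ 1.2618e+8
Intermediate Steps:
Y(d) = d**2
f(h, D) = -37/4 + h/8 (f(h, D) = (h - 74)/8 = (-74 + h)/8 = -37/4 + h/8)
(4822 + f((Y(2) + 5)*(((-11 + 30) + 38) - 78), 101))*(43716 - 17369) = (4822 + (-37/4 + ((2**2 + 5)*(((-11 + 30) + 38) - 78))/8))*(43716 - 17369) = (4822 + (-37/4 + ((4 + 5)*((19 + 38) - 78))/8))*26347 = (4822 + (-37/4 + (9*(57 - 78))/8))*26347 = (4822 + (-37/4 + (9*(-21))/8))*26347 = (4822 + (-37/4 + (1/8)*(-189)))*26347 = (4822 + (-37/4 - 189/8))*26347 = (4822 - 263/8)*26347 = (38313/8)*26347 = 1009432611/8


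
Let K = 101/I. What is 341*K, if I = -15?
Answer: -34441/15 ≈ -2296.1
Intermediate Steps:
K = -101/15 (K = 101/(-15) = 101*(-1/15) = -101/15 ≈ -6.7333)
341*K = 341*(-101/15) = -34441/15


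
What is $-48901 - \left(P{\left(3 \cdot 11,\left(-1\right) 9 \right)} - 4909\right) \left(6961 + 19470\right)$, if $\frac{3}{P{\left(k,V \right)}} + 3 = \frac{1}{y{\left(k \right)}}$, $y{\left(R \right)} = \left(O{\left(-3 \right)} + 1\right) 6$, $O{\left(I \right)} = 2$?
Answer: $\frac{6875573808}{53} \approx 1.2973 \cdot 10^{8}$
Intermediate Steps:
$y{\left(R \right)} = 18$ ($y{\left(R \right)} = \left(2 + 1\right) 6 = 3 \cdot 6 = 18$)
$P{\left(k,V \right)} = - \frac{54}{53}$ ($P{\left(k,V \right)} = \frac{3}{-3 + \frac{1}{18}} = \frac{3}{- \frac{53}{18}} = 3 \left(- \frac{18}{53}\right) = - \frac{54}{53}$)
$-48901 - \left(P{\left(3 \cdot 11,\left(-1\right) 9 \right)} - 4909\right) \left(6961 + 19470\right) = -48901 - \left(- \frac{54}{53} - 4909\right) \left(6961 + 19470\right) = -48901 - \left(- \frac{260231}{53}\right) 26431 = -48901 - - \frac{6878165561}{53} = -48901 + \frac{6878165561}{53} = \frac{6875573808}{53}$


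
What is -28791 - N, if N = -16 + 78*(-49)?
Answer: -24953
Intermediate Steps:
N = -3838 (N = -16 - 3822 = -3838)
-28791 - N = -28791 - 1*(-3838) = -28791 + 3838 = -24953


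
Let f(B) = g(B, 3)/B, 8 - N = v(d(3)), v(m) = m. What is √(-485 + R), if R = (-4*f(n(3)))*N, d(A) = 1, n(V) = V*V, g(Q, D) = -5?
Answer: 65*I/3 ≈ 21.667*I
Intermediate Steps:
n(V) = V²
N = 7 (N = 8 - 1*1 = 8 - 1 = 7)
f(B) = -5/B
R = 140/9 (R = -(-20)/(3²)*7 = -(-20)/9*7 = -4*(-5/9)*7 = (20/9)*7 = 140/9 ≈ 15.556)
√(-485 + R) = √(-485 + 140/9) = √(-4225/9) = 65*I/3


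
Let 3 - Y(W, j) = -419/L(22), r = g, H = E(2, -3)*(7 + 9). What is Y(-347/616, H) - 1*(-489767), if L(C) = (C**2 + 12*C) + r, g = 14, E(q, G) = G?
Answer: 373205159/762 ≈ 4.8977e+5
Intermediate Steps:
H = -48 (H = -3*(7 + 9) = -3*16 = -48)
r = 14
L(C) = 14 + C**2 + 12*C (L(C) = (C**2 + 12*C) + 14 = 14 + C**2 + 12*C)
Y(W, j) = 2705/762 (Y(W, j) = 3 - (-419)/(14 + 22**2 + 12*22) = 3 - (-419)/(14 + 484 + 264) = 3 - (-419)/762 = 3 - 1*(-419/762) = 3 + 419/762 = 2705/762)
Y(-347/616, H) - 1*(-489767) = 2705/762 - 1*(-489767) = 2705/762 + 489767 = 373205159/762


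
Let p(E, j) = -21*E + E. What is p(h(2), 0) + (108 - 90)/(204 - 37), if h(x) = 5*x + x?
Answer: -40062/167 ≈ -239.89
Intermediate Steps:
h(x) = 6*x
p(E, j) = -20*E
p(h(2), 0) + (108 - 90)/(204 - 37) = -120*2 + (108 - 90)/(204 - 37) = -20*12 + 18/167 = -240 + 18*(1/167) = -240 + 18/167 = -40062/167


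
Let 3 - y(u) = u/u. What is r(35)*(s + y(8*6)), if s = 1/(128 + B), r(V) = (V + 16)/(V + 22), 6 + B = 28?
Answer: 5117/2850 ≈ 1.7954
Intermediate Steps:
B = 22 (B = -6 + 28 = 22)
r(V) = (16 + V)/(22 + V)
s = 1/150 (s = 1/(128 + 22) = 1/150 ≈ 0.0066667)
y(u) = 2 (y(u) = 3 - u/u = 3 - 1*1 = 3 - 1 = 2)
r(35)*(s + y(8*6)) = ((16 + 35)/(22 + 35))*(1/150 + 2) = (51/57)*(301/150) = ((1/57)*51)*(301/150) = (17/19)*(301/150) = 5117/2850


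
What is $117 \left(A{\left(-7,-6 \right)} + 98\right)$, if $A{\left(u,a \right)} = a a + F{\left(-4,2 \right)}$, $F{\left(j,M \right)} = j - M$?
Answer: $14976$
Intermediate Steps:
$A{\left(u,a \right)} = -6 + a^{2}$ ($A{\left(u,a \right)} = a a - 6 = a^{2} - 6 = -6 + a^{2}$)
$117 \left(A{\left(-7,-6 \right)} + 98\right) = 117 \left(\left(-6 + \left(-6\right)^{2}\right) + 98\right) = 117 \left(\left(-6 + 36\right) + 98\right) = 117 \left(30 + 98\right) = 117 \cdot 128 = 14976$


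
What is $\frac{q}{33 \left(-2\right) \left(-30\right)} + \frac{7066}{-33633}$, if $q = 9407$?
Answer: $\frac{3733271}{822140} \approx 4.5409$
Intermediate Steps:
$\frac{q}{33 \left(-2\right) \left(-30\right)} + \frac{7066}{-33633} = \frac{9407}{33 \left(-2\right) \left(-30\right)} + \frac{7066}{-33633} = \frac{9407}{\left(-66\right) \left(-30\right)} + 7066 \left(- \frac{1}{33633}\right) = \frac{9407}{1980} - \frac{7066}{33633} = \frac{3733271}{822140}$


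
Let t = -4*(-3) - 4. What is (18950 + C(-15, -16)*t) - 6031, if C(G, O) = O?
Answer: 12791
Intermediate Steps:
t = 8 (t = 12 - 4 = 8)
(18950 + C(-15, -16)*t) - 6031 = (18950 - 16*8) - 6031 = (18950 - 128) - 6031 = 18822 - 6031 = 12791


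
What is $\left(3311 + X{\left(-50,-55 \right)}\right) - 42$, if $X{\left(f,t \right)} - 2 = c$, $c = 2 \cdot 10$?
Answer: $3291$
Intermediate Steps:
$c = 20$
$X{\left(f,t \right)} = 22$ ($X{\left(f,t \right)} = 2 + 20 = 22$)
$\left(3311 + X{\left(-50,-55 \right)}\right) - 42 = \left(3311 + 22\right) - 42 = 3333 - 42 = 3291$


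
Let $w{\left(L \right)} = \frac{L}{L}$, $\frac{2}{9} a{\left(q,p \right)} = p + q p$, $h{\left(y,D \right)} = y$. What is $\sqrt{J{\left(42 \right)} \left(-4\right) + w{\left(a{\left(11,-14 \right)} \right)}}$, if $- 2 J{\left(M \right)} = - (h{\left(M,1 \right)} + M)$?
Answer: $i \sqrt{167} \approx 12.923 i$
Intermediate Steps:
$a{\left(q,p \right)} = \frac{9 p}{2} + \frac{9 p q}{2}$ ($a{\left(q,p \right)} = \frac{9 \left(p + q p\right)}{2} = \frac{9 \left(p + p q\right)}{2} = \frac{9 p}{2} + \frac{9 p q}{2}$)
$J{\left(M \right)} = M$ ($J{\left(M \right)} = - \frac{\left(-1\right) \left(M + M\right)}{2} = - \frac{\left(-1\right) 2 M}{2} = - \frac{\left(-2\right) M}{2} = M$)
$w{\left(L \right)} = 1$
$\sqrt{J{\left(42 \right)} \left(-4\right) + w{\left(a{\left(11,-14 \right)} \right)}} = \sqrt{42 \left(-4\right) + 1} = \sqrt{-168 + 1} = \sqrt{-167} = i \sqrt{167}$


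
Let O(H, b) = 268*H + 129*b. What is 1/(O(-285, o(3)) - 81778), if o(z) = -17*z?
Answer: -1/164737 ≈ -6.0703e-6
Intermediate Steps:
O(H, b) = 129*b + 268*H
1/(O(-285, o(3)) - 81778) = 1/((129*(-17*3) + 268*(-285)) - 81778) = 1/((129*(-51) - 76380) - 81778) = 1/((-6579 - 76380) - 81778) = 1/(-82959 - 81778) = 1/(-164737) = -1/164737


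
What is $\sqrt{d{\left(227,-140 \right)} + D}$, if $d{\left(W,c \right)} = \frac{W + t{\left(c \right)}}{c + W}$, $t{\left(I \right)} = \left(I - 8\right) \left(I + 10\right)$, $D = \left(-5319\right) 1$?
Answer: $\frac{3 i \sqrt{476122}}{29} \approx 71.381 i$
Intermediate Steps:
$D = -5319$
$t{\left(I \right)} = \left(-8 + I\right) \left(10 + I\right)$
$d{\left(W,c \right)} = \frac{-80 + W + c^{2} + 2 c}{W + c}$ ($d{\left(W,c \right)} = \frac{W + \left(-80 + c^{2} + 2 c\right)}{c + W} = \frac{-80 + W + c^{2} + 2 c}{W + c}$)
$\sqrt{d{\left(227,-140 \right)} + D} = \sqrt{\frac{-80 + 227 + \left(-140\right)^{2} + 2 \left(-140\right)}{227 - 140} - 5319} = \sqrt{\frac{-80 + 227 + 19600 - 280}{87} - 5319} = \sqrt{\frac{1}{87} \cdot 19467 - 5319} = \sqrt{\frac{6489}{29} - 5319} = \sqrt{- \frac{147762}{29}} = \frac{3 i \sqrt{476122}}{29}$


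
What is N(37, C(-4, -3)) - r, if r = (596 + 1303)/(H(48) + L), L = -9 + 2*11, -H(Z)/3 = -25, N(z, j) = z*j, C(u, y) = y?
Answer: -11667/88 ≈ -132.58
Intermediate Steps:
N(z, j) = j*z
H(Z) = 75 (H(Z) = -3*(-25) = 75)
L = 13 (L = -9 + 22 = 13)
r = 1899/88 (r = (596 + 1303)/(75 + 13) = 1899/88 ≈ 21.580)
N(37, C(-4, -3)) - r = -3*37 - 1*1899/88 = -111 - 1899/88 = -11667/88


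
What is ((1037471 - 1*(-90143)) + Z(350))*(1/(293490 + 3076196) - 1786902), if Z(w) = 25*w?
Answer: -3421193511128732322/1684843 ≈ -2.0306e+12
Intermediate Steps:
((1037471 - 1*(-90143)) + Z(350))*(1/(293490 + 3076196) - 1786902) = ((1037471 - 1*(-90143)) + 25*350)*(1/(293490 + 3076196) - 1786902) = ((1037471 + 90143) + 8750)*(1/3369686 - 1786902) = (1127614 + 8750)*(1/3369686 - 1786902) = 1136364*(-6021298652771/3369686) = -3421193511128732322/1684843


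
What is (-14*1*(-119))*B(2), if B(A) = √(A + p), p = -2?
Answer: 0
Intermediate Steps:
B(A) = √(-2 + A) (B(A) = √(A - 2) = √(-2 + A))
(-14*1*(-119))*B(2) = (-14*1*(-119))*√(-2 + 2) = (-14*(-119))*√0 = 1666*0 = 0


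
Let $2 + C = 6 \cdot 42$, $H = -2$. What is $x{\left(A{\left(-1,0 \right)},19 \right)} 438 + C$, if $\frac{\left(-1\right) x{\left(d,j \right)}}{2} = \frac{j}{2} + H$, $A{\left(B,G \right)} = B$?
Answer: $-6320$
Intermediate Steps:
$C = 250$ ($C = -2 + 6 \cdot 42 = -2 + 252 = 250$)
$x{\left(d,j \right)} = 4 - j$ ($x{\left(d,j \right)} = - 2 \left(\frac{j}{2} - 2\right) = - 2 \left(-2 + \frac{j}{2}\right) = 4 - j$)
$x{\left(A{\left(-1,0 \right)},19 \right)} 438 + C = \left(4 - 19\right) 438 + 250 = \left(-15\right) 438 + 250 = -6570 + 250 = -6320$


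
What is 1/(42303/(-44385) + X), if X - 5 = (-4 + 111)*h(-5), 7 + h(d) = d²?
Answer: 14795/28555044 ≈ 0.00051812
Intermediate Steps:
h(d) = -7 + d²
X = 1931 (X = 5 + (-4 + 111)*(-7 + (-5)²) = 5 + 107*(-7 + 25) = 5 + 107*18 = 5 + 1926 = 1931)
1/(42303/(-44385) + X) = 1/(42303/(-44385) + 1931) = 1/(42303*(-1/44385) + 1931) = 1/(-14101/14795 + 1931) = 1/(28555044/14795) = 14795/28555044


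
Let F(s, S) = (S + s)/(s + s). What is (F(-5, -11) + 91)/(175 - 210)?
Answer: -463/175 ≈ -2.6457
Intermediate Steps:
F(s, S) = (S + s)/(2*s) (F(s, S) = (S + s)/((2*s)) = (S + s)*(1/(2*s)) = (S + s)/(2*s))
(F(-5, -11) + 91)/(175 - 210) = ((½)*(-11 - 5)/(-5) + 91)/(175 - 210) = ((½)*(-⅕)*(-16) + 91)/(-35) = (8/5 + 91)*(-1/35) = (463/5)*(-1/35) = -463/175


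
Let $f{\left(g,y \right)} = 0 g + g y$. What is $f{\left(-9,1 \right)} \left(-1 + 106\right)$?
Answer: $-945$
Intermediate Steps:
$f{\left(g,y \right)} = g y$ ($f{\left(g,y \right)} = 0 + g y = g y$)
$f{\left(-9,1 \right)} \left(-1 + 106\right) = \left(-9\right) 1 \left(-1 + 106\right) = \left(-9\right) 105 = -945$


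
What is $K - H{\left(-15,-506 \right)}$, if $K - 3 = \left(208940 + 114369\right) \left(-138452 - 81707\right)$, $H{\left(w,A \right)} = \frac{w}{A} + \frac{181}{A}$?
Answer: $- \frac{18008384690301}{253} \approx -7.1179 \cdot 10^{10}$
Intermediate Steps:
$H{\left(w,A \right)} = \frac{181}{A} + \frac{w}{A}$
$K = -71179386128$ ($K = 3 + \left(208940 + 114369\right) \left(-138452 - 81707\right) = 3 + 323309 \left(-220159\right) = 3 - 71179386131 = -71179386128$)
$K - H{\left(-15,-506 \right)} = -71179386128 - \frac{181 - 15}{-506} = -71179386128 - \left(- \frac{1}{506}\right) 166 = -71179386128 - - \frac{83}{253} = -71179386128 + \frac{83}{253} = - \frac{18008384690301}{253}$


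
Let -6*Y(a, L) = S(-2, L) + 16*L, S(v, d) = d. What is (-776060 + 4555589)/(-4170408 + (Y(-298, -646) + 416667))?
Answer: -11338587/11255732 ≈ -1.0074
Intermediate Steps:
Y(a, L) = -17*L/6 (Y(a, L) = -(L + 16*L)/6 = -17*L/6)
(-776060 + 4555589)/(-4170408 + (Y(-298, -646) + 416667)) = (-776060 + 4555589)/(-4170408 + (-17/6*(-646) + 416667)) = 3779529/(-4170408 + (5491/3 + 416667)) = 3779529/(-4170408 + 1255492/3) = 3779529/(-11255732/3) = 3779529*(-3/11255732) = -11338587/11255732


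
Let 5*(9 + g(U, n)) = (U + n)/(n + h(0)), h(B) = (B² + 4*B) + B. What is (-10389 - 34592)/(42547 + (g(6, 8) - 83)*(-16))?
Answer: -224905/220067 ≈ -1.0220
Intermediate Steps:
h(B) = B² + 5*B
g(U, n) = -9 + (U + n)/(5*n) (g(U, n) = -9 + ((U + n)/(n + 0*(5 + 0)))/5 = -9 + ((U + n)/(n + 0*5))/5 = -9 + ((U + n)/(n + 0))/5 = -9 + ((U + n)/n)/5 = -9 + (U + n)/(5*n))
(-10389 - 34592)/(42547 + (g(6, 8) - 83)*(-16)) = (-10389 - 34592)/(42547 + ((⅕)*(6 - 44*8)/8 - 83)*(-16)) = -44981/(42547 + ((⅕)*(⅛)*(6 - 352) - 83)*(-16)) = -44981/(42547 + ((⅕)*(⅛)*(-346) - 83)*(-16)) = -44981/(42547 + (-173/20 - 83)*(-16)) = -44981/(42547 - 1833/20*(-16)) = -44981/(42547 + 7332/5) = -44981/220067/5 = -44981*5/220067 = -224905/220067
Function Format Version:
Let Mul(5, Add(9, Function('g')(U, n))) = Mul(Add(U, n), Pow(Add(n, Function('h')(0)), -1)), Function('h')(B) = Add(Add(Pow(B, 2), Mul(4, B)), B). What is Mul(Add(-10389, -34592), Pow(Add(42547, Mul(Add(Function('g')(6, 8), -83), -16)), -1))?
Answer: Rational(-224905, 220067) ≈ -1.0220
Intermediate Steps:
Function('h')(B) = Add(Pow(B, 2), Mul(5, B))
Function('g')(U, n) = Add(-9, Mul(Rational(1, 5), Pow(n, -1), Add(U, n))) (Function('g')(U, n) = Add(-9, Mul(Rational(1, 5), Mul(Add(U, n), Pow(Add(n, Mul(0, Add(5, 0))), -1)))) = Add(-9, Mul(Rational(1, 5), Mul(Add(U, n), Pow(Add(n, Mul(0, 5)), -1)))) = Add(-9, Mul(Rational(1, 5), Mul(Add(U, n), Pow(Add(n, 0), -1)))) = Add(-9, Mul(Rational(1, 5), Mul(Add(U, n), Pow(n, -1)))) = Add(-9, Mul(Rational(1, 5), Mul(Pow(n, -1), Add(U, n)))) = Add(-9, Mul(Rational(1, 5), Pow(n, -1), Add(U, n))))
Mul(Add(-10389, -34592), Pow(Add(42547, Mul(Add(Function('g')(6, 8), -83), -16)), -1)) = Mul(Add(-10389, -34592), Pow(Add(42547, Mul(Add(Mul(Rational(1, 5), Pow(8, -1), Add(6, Mul(-44, 8))), -83), -16)), -1)) = Mul(-44981, Pow(Add(42547, Mul(Add(Mul(Rational(1, 5), Rational(1, 8), Add(6, -352)), -83), -16)), -1)) = Mul(-44981, Pow(Add(42547, Mul(Add(Mul(Rational(1, 5), Rational(1, 8), -346), -83), -16)), -1)) = Mul(-44981, Pow(Add(42547, Mul(Add(Rational(-173, 20), -83), -16)), -1)) = Mul(-44981, Pow(Add(42547, Mul(Rational(-1833, 20), -16)), -1)) = Mul(-44981, Pow(Add(42547, Rational(7332, 5)), -1)) = Mul(-44981, Pow(Rational(220067, 5), -1)) = Mul(-44981, Rational(5, 220067)) = Rational(-224905, 220067)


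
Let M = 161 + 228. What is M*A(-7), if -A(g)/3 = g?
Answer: 8169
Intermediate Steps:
M = 389
A(g) = -3*g
M*A(-7) = 389*(-3*(-7)) = 389*21 = 8169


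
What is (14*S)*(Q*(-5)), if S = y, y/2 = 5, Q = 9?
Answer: -6300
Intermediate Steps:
y = 10 (y = 2*5 = 10)
S = 10
(14*S)*(Q*(-5)) = (14*10)*(9*(-5)) = 140*(-45) = -6300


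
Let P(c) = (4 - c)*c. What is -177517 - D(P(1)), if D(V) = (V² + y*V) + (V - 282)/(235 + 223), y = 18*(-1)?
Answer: -81281897/458 ≈ -1.7747e+5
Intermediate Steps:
P(c) = c*(4 - c)
y = -18
D(V) = -141/229 + V² - 8243*V/458 (D(V) = (V² - 18*V) + (V - 282)/(235 + 223) = (V² - 18*V) + (-282 + V)/458 = (V² - 18*V) + (-282 + V)*(1/458) = (V² - 18*V) + (-141/229 + V/458) = -141/229 + V² - 8243*V/458)
-177517 - D(P(1)) = -177517 - (-141/229 + (1*(4 - 1*1))² - 8243*(4 - 1*1)/458) = -177517 - (-141/229 + (1*(4 - 1))² - 8243*(4 - 1)/458) = -177517 - (-141/229 + (1*3)² - 8243*3/458) = -177517 - (-141/229 + 3² - 8243/458*3) = -177517 - (-141/229 + 9 - 24729/458) = -177517 - 1*(-20889/458) = -177517 + 20889/458 = -81281897/458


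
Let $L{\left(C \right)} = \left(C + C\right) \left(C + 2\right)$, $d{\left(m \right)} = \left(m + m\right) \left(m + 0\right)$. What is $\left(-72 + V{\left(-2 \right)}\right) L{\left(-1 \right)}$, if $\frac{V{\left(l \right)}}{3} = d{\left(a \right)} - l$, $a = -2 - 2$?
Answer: $-60$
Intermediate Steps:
$a = -4$
$d{\left(m \right)} = 2 m^{2}$ ($d{\left(m \right)} = 2 m m = 2 m^{2}$)
$L{\left(C \right)} = 2 C \left(2 + C\right)$
$V{\left(l \right)} = 96 - 3 l$ ($V{\left(l \right)} = 3 \left(2 \left(-4\right)^{2} - l\right) = 3 \left(2 \cdot 16 - l\right) = 3 \left(32 - l\right) = 96 - 3 l$)
$\left(-72 + V{\left(-2 \right)}\right) L{\left(-1 \right)} = \left(-72 + \left(96 - -6\right)\right) 2 \left(-1\right) \left(2 - 1\right) = \left(-72 + \left(96 + 6\right)\right) 2 \left(-1\right) 1 = \left(-72 + 102\right) \left(-2\right) = 30 \left(-2\right) = -60$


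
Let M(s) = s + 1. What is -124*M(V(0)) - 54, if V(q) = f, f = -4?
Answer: 318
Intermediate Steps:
V(q) = -4
M(s) = 1 + s
-124*M(V(0)) - 54 = -124*(1 - 4) - 54 = -124*(-3) - 54 = 372 - 54 = 318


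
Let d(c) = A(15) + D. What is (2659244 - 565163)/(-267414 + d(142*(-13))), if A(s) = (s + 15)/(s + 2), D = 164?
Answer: -3236307/413020 ≈ -7.8357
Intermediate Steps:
A(s) = (15 + s)/(2 + s)
d(c) = 2818/17 (d(c) = (15 + 15)/(2 + 15) + 164 = 30/17 + 164 = 2818/17)
(2659244 - 565163)/(-267414 + d(142*(-13))) = (2659244 - 565163)/(-267414 + 2818/17) = 2094081/(-4543220/17) = 2094081*(-17/4543220) = -3236307/413020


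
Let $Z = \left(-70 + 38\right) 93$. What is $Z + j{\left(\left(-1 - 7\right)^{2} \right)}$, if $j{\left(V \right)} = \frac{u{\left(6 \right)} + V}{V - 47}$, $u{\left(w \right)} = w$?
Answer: $- \frac{50522}{17} \approx -2971.9$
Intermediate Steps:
$j{\left(V \right)} = \frac{6 + V}{-47 + V}$ ($j{\left(V \right)} = \frac{6 + V}{V - 47} = \frac{6 + V}{-47 + V}$)
$Z = -2976$ ($Z = \left(-32\right) 93 = -2976$)
$Z + j{\left(\left(-1 - 7\right)^{2} \right)} = -2976 + \frac{6 + \left(-1 - 7\right)^{2}}{-47 + \left(-1 - 7\right)^{2}} = -2976 + \frac{6 + \left(-8\right)^{2}}{-47 + \left(-8\right)^{2}} = -2976 + \frac{6 + 64}{-47 + 64} = -2976 + \frac{1}{17} \cdot 70 = -2976 + \frac{70}{17} = - \frac{50522}{17}$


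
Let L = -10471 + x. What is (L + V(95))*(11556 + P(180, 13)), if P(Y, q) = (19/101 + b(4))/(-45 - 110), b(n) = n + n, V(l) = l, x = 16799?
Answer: 1161974351319/15655 ≈ 7.4224e+7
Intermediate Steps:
L = 6328 (L = -10471 + 16799 = 6328)
b(n) = 2*n
P(Y, q) = -827/15655 (P(Y, q) = (19/101 + 2*4)/(-45 - 110) = (19*(1/101) + 8)/(-155) = (19/101 + 8)*(-1/155) = (827/101)*(-1/155) = -827/15655)
(L + V(95))*(11556 + P(180, 13)) = (6328 + 95)*(11556 - 827/15655) = 6423*(180908353/15655) = 1161974351319/15655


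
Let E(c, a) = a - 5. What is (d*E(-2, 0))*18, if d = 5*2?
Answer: -900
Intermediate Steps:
E(c, a) = -5 + a
d = 10
(d*E(-2, 0))*18 = (10*(-5 + 0))*18 = (10*(-5))*18 = -50*18 = -900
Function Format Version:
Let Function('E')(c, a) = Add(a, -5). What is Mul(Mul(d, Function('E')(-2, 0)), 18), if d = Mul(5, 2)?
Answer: -900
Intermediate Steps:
Function('E')(c, a) = Add(-5, a)
d = 10
Mul(Mul(d, Function('E')(-2, 0)), 18) = Mul(Mul(10, Add(-5, 0)), 18) = Mul(Mul(10, -5), 18) = Mul(-50, 18) = -900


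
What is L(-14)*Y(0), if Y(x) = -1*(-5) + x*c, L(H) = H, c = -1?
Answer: -70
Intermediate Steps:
Y(x) = 5 - x (Y(x) = -1*(-5) + x*(-1) = 5 - x)
L(-14)*Y(0) = -14*(5 - 1*0) = -14*(5 + 0) = -14*5 = -70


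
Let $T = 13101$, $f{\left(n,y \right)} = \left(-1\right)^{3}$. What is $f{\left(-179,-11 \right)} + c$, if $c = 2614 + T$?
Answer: $15714$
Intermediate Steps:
$f{\left(n,y \right)} = -1$
$c = 15715$ ($c = 2614 + 13101 = 15715$)
$f{\left(-179,-11 \right)} + c = -1 + 15715 = 15714$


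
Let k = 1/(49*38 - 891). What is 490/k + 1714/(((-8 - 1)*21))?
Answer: 89922596/189 ≈ 4.7578e+5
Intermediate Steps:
k = 1/971 (k = 1/(1862 - 891) = 1/971 ≈ 0.0010299)
490/k + 1714/(((-8 - 1)*21)) = 490/(1/971) + 1714/(((-8 - 1)*21)) = 490*971 + 1714/((-9*21)) = 475790 + 1714/(-189) = 475790 + 1714*(-1/189) = 475790 - 1714/189 = 89922596/189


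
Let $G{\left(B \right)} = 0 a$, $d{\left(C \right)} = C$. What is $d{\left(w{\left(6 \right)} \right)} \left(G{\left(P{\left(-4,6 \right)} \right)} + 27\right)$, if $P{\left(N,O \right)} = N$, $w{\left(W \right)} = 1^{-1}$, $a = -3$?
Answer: $27$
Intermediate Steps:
$w{\left(W \right)} = 1$
$G{\left(B \right)} = 0$ ($G{\left(B \right)} = 0 \left(-3\right) = 0$)
$d{\left(w{\left(6 \right)} \right)} \left(G{\left(P{\left(-4,6 \right)} \right)} + 27\right) = 1 \left(0 + 27\right) = 1 \cdot 27 = 27$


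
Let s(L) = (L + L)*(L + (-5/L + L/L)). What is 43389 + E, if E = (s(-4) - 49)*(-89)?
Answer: 46504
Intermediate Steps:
s(L) = 2*L*(1 + L - 5/L) (s(L) = (2*L)*(L + (-5/L + 1)) = (2*L)*(L + (1 - 5/L)) = (2*L)*(1 + L - 5/L) = 2*L*(1 + L - 5/L))
E = 3115 (E = ((-10 + 2*(-4) + 2*(-4)²) - 49)*(-89) = ((-10 - 8 + 2*16) - 49)*(-89) = ((-10 - 8 + 32) - 49)*(-89) = (14 - 49)*(-89) = -35*(-89) = 3115)
43389 + E = 43389 + 3115 = 46504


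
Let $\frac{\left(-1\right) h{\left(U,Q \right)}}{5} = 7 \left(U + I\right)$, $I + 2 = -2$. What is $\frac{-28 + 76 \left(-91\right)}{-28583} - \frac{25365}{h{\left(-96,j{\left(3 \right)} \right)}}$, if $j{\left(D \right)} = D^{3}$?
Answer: $- \frac{140140759}{20008100} \approx -7.0042$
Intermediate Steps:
$I = -4$ ($I = -2 - 2 = -4$)
$h{\left(U,Q \right)} = 140 - 35 U$ ($h{\left(U,Q \right)} = - 5 \cdot 7 \left(U - 4\right) = - 5 \cdot 7 \left(-4 + U\right) = - 5 \left(-28 + 7 U\right) = 140 - 35 U$)
$\frac{-28 + 76 \left(-91\right)}{-28583} - \frac{25365}{h{\left(-96,j{\left(3 \right)} \right)}} = \frac{-28 + 76 \left(-91\right)}{-28583} - \frac{25365}{140 - -3360} = \left(-28 - 6916\right) \left(- \frac{1}{28583}\right) - \frac{25365}{140 + 3360} = \left(-6944\right) \left(- \frac{1}{28583}\right) - \frac{25365}{3500} = \frac{6944}{28583} - \frac{5073}{700} = - \frac{140140759}{20008100}$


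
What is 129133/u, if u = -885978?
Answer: -129133/885978 ≈ -0.14575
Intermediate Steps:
129133/u = 129133/(-885978) = 129133*(-1/885978) = -129133/885978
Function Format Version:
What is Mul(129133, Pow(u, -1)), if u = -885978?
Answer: Rational(-129133, 885978) ≈ -0.14575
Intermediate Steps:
Mul(129133, Pow(u, -1)) = Mul(129133, Pow(-885978, -1)) = Mul(129133, Rational(-1, 885978)) = Rational(-129133, 885978)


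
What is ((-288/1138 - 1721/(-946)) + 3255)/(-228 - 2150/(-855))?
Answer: -299750157045/20754768892 ≈ -14.442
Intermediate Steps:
((-288/1138 - 1721/(-946)) + 3255)/(-228 - 2150/(-855)) = ((-288*1/1138 - 1721*(-1/946)) + 3255)/(-228 - 2150*(-1/855)) = ((-144/569 + 1721/946) + 3255)/(-228 + 430/171) = (843025/538274 + 3255)/(-38558/171) = (1752924895/538274)*(-171/38558) = -299750157045/20754768892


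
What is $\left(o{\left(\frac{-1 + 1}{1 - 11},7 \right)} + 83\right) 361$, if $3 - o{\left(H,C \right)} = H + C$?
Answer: $28519$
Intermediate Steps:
$o{\left(H,C \right)} = 3 - C - H$ ($o{\left(H,C \right)} = 3 - \left(H + C\right) = 3 - \left(C + H\right) = 3 - C - H$)
$\left(o{\left(\frac{-1 + 1}{1 - 11},7 \right)} + 83\right) 361 = \left(\left(3 - 7 - \frac{-1 + 1}{1 - 11}\right) + 83\right) 361 = \left(\left(3 - 7 - \frac{0}{-10}\right) + 83\right) 361 = \left(\left(3 - 7 - 0 \left(- \frac{1}{10}\right)\right) + 83\right) 361 = \left(\left(3 - 7 - 0\right) + 83\right) 361 = \left(\left(3 - 7 + 0\right) + 83\right) 361 = \left(-4 + 83\right) 361 = 79 \cdot 361 = 28519$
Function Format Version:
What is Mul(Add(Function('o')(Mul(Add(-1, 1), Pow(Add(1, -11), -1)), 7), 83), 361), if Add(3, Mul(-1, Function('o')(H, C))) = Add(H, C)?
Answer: 28519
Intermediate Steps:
Function('o')(H, C) = Add(3, Mul(-1, C), Mul(-1, H)) (Function('o')(H, C) = Add(3, Mul(-1, Add(H, C))) = Add(3, Mul(-1, Add(C, H))) = Add(3, Add(Mul(-1, C), Mul(-1, H))) = Add(3, Mul(-1, C), Mul(-1, H)))
Mul(Add(Function('o')(Mul(Add(-1, 1), Pow(Add(1, -11), -1)), 7), 83), 361) = Mul(Add(Add(3, Mul(-1, 7), Mul(-1, Mul(Add(-1, 1), Pow(Add(1, -11), -1)))), 83), 361) = Mul(Add(Add(3, -7, Mul(-1, Mul(0, Pow(-10, -1)))), 83), 361) = Mul(Add(Add(3, -7, Mul(-1, Mul(0, Rational(-1, 10)))), 83), 361) = Mul(Add(Add(3, -7, Mul(-1, 0)), 83), 361) = Mul(Add(Add(3, -7, 0), 83), 361) = Mul(Add(-4, 83), 361) = Mul(79, 361) = 28519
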